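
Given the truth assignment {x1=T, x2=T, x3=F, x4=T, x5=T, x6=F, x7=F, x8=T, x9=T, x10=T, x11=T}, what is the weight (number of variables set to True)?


The weight is the number of variables assigned True.
True variables: x1, x2, x4, x5, x8, x9, x10, x11.
Weight = 8.

8


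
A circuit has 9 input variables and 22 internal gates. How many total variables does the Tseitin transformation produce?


The Tseitin transformation introduces one auxiliary variable per gate.
Total variables = inputs + gates = 9 + 22 = 31.

31


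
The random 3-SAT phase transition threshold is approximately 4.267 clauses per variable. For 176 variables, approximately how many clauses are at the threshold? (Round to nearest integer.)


The 3-SAT phase transition occurs at approximately 4.267 clauses per variable.
m = 4.267 * 176 = 750.992.
Rounded to nearest integer: 751.

751


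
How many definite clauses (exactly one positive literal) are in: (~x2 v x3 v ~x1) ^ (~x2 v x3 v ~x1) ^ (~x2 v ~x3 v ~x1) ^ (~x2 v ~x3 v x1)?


A definite clause has exactly one positive literal.
Clause 1: 1 positive -> definite
Clause 2: 1 positive -> definite
Clause 3: 0 positive -> not definite
Clause 4: 1 positive -> definite
Definite clause count = 3.

3


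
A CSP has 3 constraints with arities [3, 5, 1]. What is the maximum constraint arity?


The arities are: 3, 5, 1.
Scan for the maximum value.
Maximum arity = 5.

5


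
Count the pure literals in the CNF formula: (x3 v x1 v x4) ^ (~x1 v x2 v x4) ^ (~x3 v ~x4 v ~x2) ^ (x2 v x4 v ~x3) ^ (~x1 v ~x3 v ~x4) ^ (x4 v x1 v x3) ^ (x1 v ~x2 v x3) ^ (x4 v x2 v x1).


A pure literal appears in only one polarity across all clauses.
No pure literals found.
Count = 0.

0


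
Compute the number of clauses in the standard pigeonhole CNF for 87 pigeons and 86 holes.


The PHP encoding has two parts:
1) At-least-one-hole clauses: 87 (one per pigeon, each with 86 literals).
2) At-most-one-pigeon-per-hole clauses: 86 holes * C(87,2) = 86 * 3741 = 321726.
Total clauses = 87 + 321726 = 321813.

321813


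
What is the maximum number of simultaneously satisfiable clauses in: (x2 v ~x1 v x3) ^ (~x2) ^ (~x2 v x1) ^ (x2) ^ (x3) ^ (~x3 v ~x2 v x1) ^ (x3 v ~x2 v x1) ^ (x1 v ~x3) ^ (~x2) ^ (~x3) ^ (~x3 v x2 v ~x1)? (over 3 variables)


Enumerate all 8 truth assignments.
For each, count how many of the 11 clauses are satisfied.
The formula is not fully satisfiable, so the maximum is below 11.
Maximum simultaneously satisfiable clauses = 9.

9


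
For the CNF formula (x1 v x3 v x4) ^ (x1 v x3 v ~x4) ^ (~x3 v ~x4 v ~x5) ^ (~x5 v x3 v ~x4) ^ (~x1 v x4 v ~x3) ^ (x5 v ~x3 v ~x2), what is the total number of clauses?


Each group enclosed in parentheses joined by ^ is one clause.
Counting the conjuncts: 6 clauses.

6


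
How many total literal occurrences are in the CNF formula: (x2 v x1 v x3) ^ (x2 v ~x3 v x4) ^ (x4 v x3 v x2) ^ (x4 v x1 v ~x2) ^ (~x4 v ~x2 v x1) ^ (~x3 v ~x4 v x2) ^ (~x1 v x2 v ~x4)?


Clause lengths: 3, 3, 3, 3, 3, 3, 3.
Sum = 3 + 3 + 3 + 3 + 3 + 3 + 3 = 21.

21


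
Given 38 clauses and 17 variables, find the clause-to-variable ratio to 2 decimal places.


Clause-to-variable ratio = clauses / variables.
38 / 17 = 2.24.

2.24


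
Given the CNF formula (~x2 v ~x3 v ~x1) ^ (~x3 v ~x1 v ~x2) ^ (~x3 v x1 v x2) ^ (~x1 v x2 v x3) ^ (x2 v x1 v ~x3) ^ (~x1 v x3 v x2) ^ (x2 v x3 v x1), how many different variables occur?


Identify each distinct variable in the formula.
Variables found: x1, x2, x3.
Total distinct variables = 3.

3


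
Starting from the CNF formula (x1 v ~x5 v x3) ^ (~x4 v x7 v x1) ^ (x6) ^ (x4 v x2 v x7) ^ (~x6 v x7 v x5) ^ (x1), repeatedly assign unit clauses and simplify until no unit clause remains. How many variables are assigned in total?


Unit propagation repeatedly assigns the literal in any unit clause, then simplifies.
Assignments in order: x6 = T, x1 = T.
No further unit clauses remain.
Total variables assigned = 2.

2


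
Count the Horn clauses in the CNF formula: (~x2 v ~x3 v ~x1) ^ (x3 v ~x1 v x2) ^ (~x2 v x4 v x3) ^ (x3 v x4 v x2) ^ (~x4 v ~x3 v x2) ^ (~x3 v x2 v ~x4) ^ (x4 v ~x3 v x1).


A Horn clause has at most one positive literal.
Clause 1: 0 positive lit(s) -> Horn
Clause 2: 2 positive lit(s) -> not Horn
Clause 3: 2 positive lit(s) -> not Horn
Clause 4: 3 positive lit(s) -> not Horn
Clause 5: 1 positive lit(s) -> Horn
Clause 6: 1 positive lit(s) -> Horn
Clause 7: 2 positive lit(s) -> not Horn
Total Horn clauses = 3.

3


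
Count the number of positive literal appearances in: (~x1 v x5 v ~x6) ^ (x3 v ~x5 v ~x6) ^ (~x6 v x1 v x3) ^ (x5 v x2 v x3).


Scan each clause for unnegated literals.
Clause 1: 1 positive; Clause 2: 1 positive; Clause 3: 2 positive; Clause 4: 3 positive.
Total positive literal occurrences = 7.

7


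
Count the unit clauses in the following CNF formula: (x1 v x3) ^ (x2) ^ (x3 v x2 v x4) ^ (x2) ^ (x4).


A unit clause contains exactly one literal.
Unit clauses found: (x2), (x2), (x4).
Count = 3.

3


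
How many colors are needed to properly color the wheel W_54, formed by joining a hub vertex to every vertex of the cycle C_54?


W_54 consists of the cycle C_54 together with a hub vertex adjacent to every cycle vertex.
The cycle C_54 needs 2 colors (even cycle -> 2).
The hub is adjacent to every cycle vertex, so it must receive a new color distinct from all of them.
Chromatic number = 2 + 1 = 3.

3


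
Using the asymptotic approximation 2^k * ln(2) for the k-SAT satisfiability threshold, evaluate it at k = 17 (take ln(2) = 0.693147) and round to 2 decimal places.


Using the asymptotic formula: threshold ~ 2^k * ln(2).
2^17 = 131072.
131072 * 0.693147 = 90852.16.

90852.16


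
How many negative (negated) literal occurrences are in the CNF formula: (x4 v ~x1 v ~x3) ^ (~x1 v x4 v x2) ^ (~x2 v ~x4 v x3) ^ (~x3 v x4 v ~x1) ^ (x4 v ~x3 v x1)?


Scan each clause for negated literals.
Clause 1: 2 negative; Clause 2: 1 negative; Clause 3: 2 negative; Clause 4: 2 negative; Clause 5: 1 negative.
Total negative literal occurrences = 8.

8


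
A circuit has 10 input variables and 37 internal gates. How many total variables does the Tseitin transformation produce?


The Tseitin transformation introduces one auxiliary variable per gate.
Total variables = inputs + gates = 10 + 37 = 47.

47


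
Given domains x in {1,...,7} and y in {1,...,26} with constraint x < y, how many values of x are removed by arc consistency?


For the constraint x < y, x needs a supporting value in y's domain.
x can be at most 25 (one less than y's maximum).
Valid x values from domain: 7 out of 7.
Pruned = 7 - 7 = 0.

0


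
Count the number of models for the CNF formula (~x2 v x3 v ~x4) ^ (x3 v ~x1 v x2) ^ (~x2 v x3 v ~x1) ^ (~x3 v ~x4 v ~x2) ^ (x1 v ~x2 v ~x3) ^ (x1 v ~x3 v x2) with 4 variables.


Enumerate all 16 truth assignments over 4 variables.
Test each against every clause.
Satisfying assignments found: 6.

6


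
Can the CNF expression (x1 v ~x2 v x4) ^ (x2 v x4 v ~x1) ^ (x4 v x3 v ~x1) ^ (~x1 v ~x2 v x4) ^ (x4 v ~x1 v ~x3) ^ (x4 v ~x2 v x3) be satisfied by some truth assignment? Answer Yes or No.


Check all 16 possible truth assignments.
Number of satisfying assignments found: 10.
The formula is satisfiable.

Yes


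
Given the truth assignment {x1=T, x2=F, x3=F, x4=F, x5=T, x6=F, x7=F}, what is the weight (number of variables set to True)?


The weight is the number of variables assigned True.
True variables: x1, x5.
Weight = 2.

2


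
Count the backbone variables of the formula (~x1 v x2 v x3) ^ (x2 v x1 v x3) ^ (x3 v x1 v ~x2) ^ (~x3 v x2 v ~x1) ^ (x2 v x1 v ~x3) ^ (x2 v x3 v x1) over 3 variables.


Find all satisfying assignments: 3 model(s).
Check which variables have the same value in every model.
Fixed variables: x2=T.
Backbone size = 1.

1


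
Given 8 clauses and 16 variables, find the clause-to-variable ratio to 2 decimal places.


Clause-to-variable ratio = clauses / variables.
8 / 16 = 0.5.

0.5


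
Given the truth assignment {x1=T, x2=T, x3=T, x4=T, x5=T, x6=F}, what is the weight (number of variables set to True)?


The weight is the number of variables assigned True.
True variables: x1, x2, x3, x4, x5.
Weight = 5.

5


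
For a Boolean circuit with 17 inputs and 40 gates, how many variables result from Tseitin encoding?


The Tseitin transformation introduces one auxiliary variable per gate.
Total variables = inputs + gates = 17 + 40 = 57.

57


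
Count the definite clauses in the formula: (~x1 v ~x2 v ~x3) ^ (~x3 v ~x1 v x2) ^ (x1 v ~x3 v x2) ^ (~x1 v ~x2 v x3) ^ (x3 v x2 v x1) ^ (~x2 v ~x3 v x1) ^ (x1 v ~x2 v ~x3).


A definite clause has exactly one positive literal.
Clause 1: 0 positive -> not definite
Clause 2: 1 positive -> definite
Clause 3: 2 positive -> not definite
Clause 4: 1 positive -> definite
Clause 5: 3 positive -> not definite
Clause 6: 1 positive -> definite
Clause 7: 1 positive -> definite
Definite clause count = 4.

4


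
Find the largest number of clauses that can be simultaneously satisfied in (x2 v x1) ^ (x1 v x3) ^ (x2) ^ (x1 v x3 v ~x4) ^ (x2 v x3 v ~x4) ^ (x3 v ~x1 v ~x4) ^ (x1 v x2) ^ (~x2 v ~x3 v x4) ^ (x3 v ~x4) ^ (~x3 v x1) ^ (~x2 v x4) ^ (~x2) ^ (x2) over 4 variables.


Enumerate all 16 truth assignments.
For each, count how many of the 13 clauses are satisfied.
The formula is not fully satisfiable, so the maximum is below 13.
Maximum simultaneously satisfiable clauses = 12.

12


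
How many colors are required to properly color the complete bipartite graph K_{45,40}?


K_{45,40} is bipartite by definition: the two parts are independent sets, with every edge crossing between them.
Color all vertices in one part with color 1 and all vertices in the other part with color 2.
Since the graph has at least one edge, one color does not suffice.
Chromatic number = 2.

2


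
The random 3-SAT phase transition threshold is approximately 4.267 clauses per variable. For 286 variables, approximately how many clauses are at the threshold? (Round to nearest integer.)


The 3-SAT phase transition occurs at approximately 4.267 clauses per variable.
m = 4.267 * 286 = 1220.362.
Rounded to nearest integer: 1220.

1220


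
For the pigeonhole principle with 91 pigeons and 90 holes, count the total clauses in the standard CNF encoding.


The PHP encoding has two parts:
1) At-least-one-hole clauses: 91 (one per pigeon, each with 90 literals).
2) At-most-one-pigeon-per-hole clauses: 90 holes * C(91,2) = 90 * 4095 = 368550.
Total clauses = 91 + 368550 = 368641.

368641


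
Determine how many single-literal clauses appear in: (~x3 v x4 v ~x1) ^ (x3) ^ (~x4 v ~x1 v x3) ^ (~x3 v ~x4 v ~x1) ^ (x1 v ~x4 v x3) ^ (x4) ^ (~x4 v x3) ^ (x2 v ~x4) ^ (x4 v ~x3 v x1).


A unit clause contains exactly one literal.
Unit clauses found: (x3), (x4).
Count = 2.

2


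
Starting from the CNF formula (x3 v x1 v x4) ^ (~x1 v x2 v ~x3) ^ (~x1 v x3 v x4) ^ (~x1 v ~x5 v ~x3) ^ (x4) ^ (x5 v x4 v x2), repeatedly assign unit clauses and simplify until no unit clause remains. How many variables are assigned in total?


Unit propagation repeatedly assigns the literal in any unit clause, then simplifies.
Assignments in order: x4 = T.
No further unit clauses remain.
Total variables assigned = 1.

1


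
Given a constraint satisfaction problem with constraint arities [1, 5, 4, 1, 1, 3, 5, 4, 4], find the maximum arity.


The arities are: 1, 5, 4, 1, 1, 3, 5, 4, 4.
Scan for the maximum value.
Maximum arity = 5.

5


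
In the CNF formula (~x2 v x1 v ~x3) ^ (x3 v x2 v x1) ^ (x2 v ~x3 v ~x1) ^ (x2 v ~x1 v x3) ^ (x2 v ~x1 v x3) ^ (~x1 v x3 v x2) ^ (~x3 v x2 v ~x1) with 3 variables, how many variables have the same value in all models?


Find all satisfying assignments: 4 model(s).
Check which variables have the same value in every model.
No variable is fixed across all models.
Backbone size = 0.

0


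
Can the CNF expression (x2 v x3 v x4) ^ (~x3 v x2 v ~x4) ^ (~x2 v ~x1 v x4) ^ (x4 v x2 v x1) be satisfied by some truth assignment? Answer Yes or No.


Check all 16 possible truth assignments.
Number of satisfying assignments found: 9.
The formula is satisfiable.

Yes


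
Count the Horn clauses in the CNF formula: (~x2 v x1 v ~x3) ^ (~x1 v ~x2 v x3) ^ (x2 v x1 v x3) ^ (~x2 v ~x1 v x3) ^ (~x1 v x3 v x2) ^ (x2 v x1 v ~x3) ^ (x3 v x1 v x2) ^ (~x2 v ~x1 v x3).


A Horn clause has at most one positive literal.
Clause 1: 1 positive lit(s) -> Horn
Clause 2: 1 positive lit(s) -> Horn
Clause 3: 3 positive lit(s) -> not Horn
Clause 4: 1 positive lit(s) -> Horn
Clause 5: 2 positive lit(s) -> not Horn
Clause 6: 2 positive lit(s) -> not Horn
Clause 7: 3 positive lit(s) -> not Horn
Clause 8: 1 positive lit(s) -> Horn
Total Horn clauses = 4.

4


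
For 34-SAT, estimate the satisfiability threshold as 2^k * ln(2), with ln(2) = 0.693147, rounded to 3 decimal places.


Using the asymptotic formula: threshold ~ 2^k * ln(2).
2^34 = 17179869184.
17179869184 * 0.693147 = 11908174785.282.

11908174785.282


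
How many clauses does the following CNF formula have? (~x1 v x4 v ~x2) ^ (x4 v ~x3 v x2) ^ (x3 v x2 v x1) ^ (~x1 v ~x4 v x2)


Each group enclosed in parentheses joined by ^ is one clause.
Counting the conjuncts: 4 clauses.

4


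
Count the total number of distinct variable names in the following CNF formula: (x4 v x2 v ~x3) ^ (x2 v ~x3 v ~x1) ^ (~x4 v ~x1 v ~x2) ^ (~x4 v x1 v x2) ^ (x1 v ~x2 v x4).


Identify each distinct variable in the formula.
Variables found: x1, x2, x3, x4.
Total distinct variables = 4.

4


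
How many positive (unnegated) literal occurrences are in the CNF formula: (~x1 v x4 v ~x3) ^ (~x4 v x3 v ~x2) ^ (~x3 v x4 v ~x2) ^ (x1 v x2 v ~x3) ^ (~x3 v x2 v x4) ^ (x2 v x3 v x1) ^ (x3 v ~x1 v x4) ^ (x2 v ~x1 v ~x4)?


Scan each clause for unnegated literals.
Clause 1: 1 positive; Clause 2: 1 positive; Clause 3: 1 positive; Clause 4: 2 positive; Clause 5: 2 positive; Clause 6: 3 positive; Clause 7: 2 positive; Clause 8: 1 positive.
Total positive literal occurrences = 13.

13


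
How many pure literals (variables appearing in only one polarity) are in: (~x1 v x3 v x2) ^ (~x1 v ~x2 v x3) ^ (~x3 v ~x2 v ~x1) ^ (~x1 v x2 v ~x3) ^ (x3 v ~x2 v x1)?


A pure literal appears in only one polarity across all clauses.
No pure literals found.
Count = 0.

0


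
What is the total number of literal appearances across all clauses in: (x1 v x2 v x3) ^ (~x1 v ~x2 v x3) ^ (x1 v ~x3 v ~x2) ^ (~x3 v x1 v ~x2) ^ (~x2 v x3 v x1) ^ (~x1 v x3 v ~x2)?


Clause lengths: 3, 3, 3, 3, 3, 3.
Sum = 3 + 3 + 3 + 3 + 3 + 3 = 18.

18


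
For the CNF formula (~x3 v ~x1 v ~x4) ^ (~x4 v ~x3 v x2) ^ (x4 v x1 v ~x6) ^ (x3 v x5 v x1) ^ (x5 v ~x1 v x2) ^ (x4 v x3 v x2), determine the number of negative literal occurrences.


Scan each clause for negated literals.
Clause 1: 3 negative; Clause 2: 2 negative; Clause 3: 1 negative; Clause 4: 0 negative; Clause 5: 1 negative; Clause 6: 0 negative.
Total negative literal occurrences = 7.

7


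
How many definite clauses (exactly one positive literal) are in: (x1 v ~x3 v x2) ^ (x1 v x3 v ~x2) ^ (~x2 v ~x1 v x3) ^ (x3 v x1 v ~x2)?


A definite clause has exactly one positive literal.
Clause 1: 2 positive -> not definite
Clause 2: 2 positive -> not definite
Clause 3: 1 positive -> definite
Clause 4: 2 positive -> not definite
Definite clause count = 1.

1


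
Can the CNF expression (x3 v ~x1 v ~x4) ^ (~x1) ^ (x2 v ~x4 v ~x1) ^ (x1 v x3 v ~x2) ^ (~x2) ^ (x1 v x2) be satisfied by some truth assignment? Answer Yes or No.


Check all 16 possible truth assignments.
Number of satisfying assignments found: 0.
The formula is unsatisfiable.

No


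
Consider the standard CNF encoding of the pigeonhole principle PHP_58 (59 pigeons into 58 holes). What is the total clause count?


The PHP encoding has two parts:
1) At-least-one-hole clauses: 59 (one per pigeon, each with 58 literals).
2) At-most-one-pigeon-per-hole clauses: 58 holes * C(59,2) = 58 * 1711 = 99238.
Total clauses = 59 + 99238 = 99297.

99297


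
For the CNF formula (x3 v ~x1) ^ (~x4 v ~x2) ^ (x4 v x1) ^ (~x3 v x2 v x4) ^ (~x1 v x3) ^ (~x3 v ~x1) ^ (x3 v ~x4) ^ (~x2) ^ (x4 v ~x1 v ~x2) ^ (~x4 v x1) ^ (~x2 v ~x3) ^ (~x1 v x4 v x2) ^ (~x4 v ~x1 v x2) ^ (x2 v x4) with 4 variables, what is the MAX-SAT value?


Enumerate all 16 truth assignments.
For each, count how many of the 14 clauses are satisfied.
The formula is not fully satisfiable, so the maximum is below 14.
Maximum simultaneously satisfiable clauses = 13.

13


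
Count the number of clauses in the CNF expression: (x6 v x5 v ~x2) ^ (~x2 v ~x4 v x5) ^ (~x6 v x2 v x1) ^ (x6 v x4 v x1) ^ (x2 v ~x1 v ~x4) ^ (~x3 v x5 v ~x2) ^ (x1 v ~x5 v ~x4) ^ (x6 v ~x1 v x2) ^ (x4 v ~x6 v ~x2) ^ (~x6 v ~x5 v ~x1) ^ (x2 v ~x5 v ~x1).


Each group enclosed in parentheses joined by ^ is one clause.
Counting the conjuncts: 11 clauses.

11


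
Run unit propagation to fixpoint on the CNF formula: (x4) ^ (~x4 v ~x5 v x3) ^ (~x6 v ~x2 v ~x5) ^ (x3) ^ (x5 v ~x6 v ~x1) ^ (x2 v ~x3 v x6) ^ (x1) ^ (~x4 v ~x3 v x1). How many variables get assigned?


Unit propagation repeatedly assigns the literal in any unit clause, then simplifies.
Assignments in order: x4 = T, x3 = T, x1 = T.
No further unit clauses remain.
Total variables assigned = 3.

3


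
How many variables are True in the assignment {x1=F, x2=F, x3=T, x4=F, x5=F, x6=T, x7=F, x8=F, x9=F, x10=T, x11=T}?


The weight is the number of variables assigned True.
True variables: x3, x6, x10, x11.
Weight = 4.

4


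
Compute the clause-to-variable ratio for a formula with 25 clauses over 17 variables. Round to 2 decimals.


Clause-to-variable ratio = clauses / variables.
25 / 17 = 1.47.

1.47


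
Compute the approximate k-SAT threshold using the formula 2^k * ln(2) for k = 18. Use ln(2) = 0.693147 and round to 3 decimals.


Using the asymptotic formula: threshold ~ 2^k * ln(2).
2^18 = 262144.
262144 * 0.693147 = 181704.327.

181704.327


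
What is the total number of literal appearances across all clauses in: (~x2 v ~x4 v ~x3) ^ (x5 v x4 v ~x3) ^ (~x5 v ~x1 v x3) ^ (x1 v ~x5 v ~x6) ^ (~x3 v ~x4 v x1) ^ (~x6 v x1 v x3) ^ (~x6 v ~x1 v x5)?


Clause lengths: 3, 3, 3, 3, 3, 3, 3.
Sum = 3 + 3 + 3 + 3 + 3 + 3 + 3 = 21.

21


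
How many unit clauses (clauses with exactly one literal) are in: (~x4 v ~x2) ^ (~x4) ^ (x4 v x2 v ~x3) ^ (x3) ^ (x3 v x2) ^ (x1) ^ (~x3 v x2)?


A unit clause contains exactly one literal.
Unit clauses found: (~x4), (x3), (x1).
Count = 3.

3


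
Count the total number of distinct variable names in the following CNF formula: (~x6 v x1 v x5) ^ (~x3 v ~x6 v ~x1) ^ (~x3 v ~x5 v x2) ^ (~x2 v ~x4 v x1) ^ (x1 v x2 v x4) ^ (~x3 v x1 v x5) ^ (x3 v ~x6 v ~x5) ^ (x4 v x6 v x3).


Identify each distinct variable in the formula.
Variables found: x1, x2, x3, x4, x5, x6.
Total distinct variables = 6.

6


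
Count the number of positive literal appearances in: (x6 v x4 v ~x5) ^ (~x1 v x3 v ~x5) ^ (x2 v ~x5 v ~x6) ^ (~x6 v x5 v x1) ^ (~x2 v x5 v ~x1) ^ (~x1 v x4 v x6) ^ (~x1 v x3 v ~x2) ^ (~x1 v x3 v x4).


Scan each clause for unnegated literals.
Clause 1: 2 positive; Clause 2: 1 positive; Clause 3: 1 positive; Clause 4: 2 positive; Clause 5: 1 positive; Clause 6: 2 positive; Clause 7: 1 positive; Clause 8: 2 positive.
Total positive literal occurrences = 12.

12


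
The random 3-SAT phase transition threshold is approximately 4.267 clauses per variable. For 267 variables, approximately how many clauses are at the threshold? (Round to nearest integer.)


The 3-SAT phase transition occurs at approximately 4.267 clauses per variable.
m = 4.267 * 267 = 1139.289.
Rounded to nearest integer: 1139.

1139


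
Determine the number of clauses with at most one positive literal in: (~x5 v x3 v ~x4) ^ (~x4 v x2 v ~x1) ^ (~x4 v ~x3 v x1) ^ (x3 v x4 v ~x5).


A Horn clause has at most one positive literal.
Clause 1: 1 positive lit(s) -> Horn
Clause 2: 1 positive lit(s) -> Horn
Clause 3: 1 positive lit(s) -> Horn
Clause 4: 2 positive lit(s) -> not Horn
Total Horn clauses = 3.

3


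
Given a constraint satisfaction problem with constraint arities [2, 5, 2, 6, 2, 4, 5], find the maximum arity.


The arities are: 2, 5, 2, 6, 2, 4, 5.
Scan for the maximum value.
Maximum arity = 6.

6


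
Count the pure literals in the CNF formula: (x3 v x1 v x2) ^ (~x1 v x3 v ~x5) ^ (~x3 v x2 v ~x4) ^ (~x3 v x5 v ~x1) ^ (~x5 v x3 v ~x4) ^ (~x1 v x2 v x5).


A pure literal appears in only one polarity across all clauses.
Pure literals: x2 (positive only), x4 (negative only).
Count = 2.

2


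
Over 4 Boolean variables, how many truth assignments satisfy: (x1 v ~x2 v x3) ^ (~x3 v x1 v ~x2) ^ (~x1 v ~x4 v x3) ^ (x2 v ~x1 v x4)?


Enumerate all 16 truth assignments over 4 variables.
Test each against every clause.
Satisfying assignments found: 8.

8


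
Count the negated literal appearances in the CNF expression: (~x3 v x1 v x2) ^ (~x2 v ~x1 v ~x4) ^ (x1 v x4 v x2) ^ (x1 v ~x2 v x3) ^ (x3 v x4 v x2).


Scan each clause for negated literals.
Clause 1: 1 negative; Clause 2: 3 negative; Clause 3: 0 negative; Clause 4: 1 negative; Clause 5: 0 negative.
Total negative literal occurrences = 5.

5


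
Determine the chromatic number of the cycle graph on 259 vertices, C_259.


An odd cycle cannot be 2-colored: alternating two colors around the cycle returns to the start with a conflict.
Since 259 is odd, three colors are required (and three suffice).
Chromatic number = 3.

3


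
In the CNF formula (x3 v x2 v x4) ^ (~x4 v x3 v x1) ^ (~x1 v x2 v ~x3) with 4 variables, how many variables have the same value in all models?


Find all satisfying assignments: 10 model(s).
Check which variables have the same value in every model.
No variable is fixed across all models.
Backbone size = 0.

0


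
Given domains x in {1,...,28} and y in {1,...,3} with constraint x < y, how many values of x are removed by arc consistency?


For the constraint x < y, x needs a supporting value in y's domain.
x can be at most 2 (one less than y's maximum).
Valid x values from domain: 2 out of 28.
Pruned = 28 - 2 = 26.

26


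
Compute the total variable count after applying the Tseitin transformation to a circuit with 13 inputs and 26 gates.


The Tseitin transformation introduces one auxiliary variable per gate.
Total variables = inputs + gates = 13 + 26 = 39.

39


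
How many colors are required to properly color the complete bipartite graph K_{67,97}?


K_{67,97} is bipartite by definition: the two parts are independent sets, with every edge crossing between them.
Color all vertices in one part with color 1 and all vertices in the other part with color 2.
Since the graph has at least one edge, one color does not suffice.
Chromatic number = 2.

2


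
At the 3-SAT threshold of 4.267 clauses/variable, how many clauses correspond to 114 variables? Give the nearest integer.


The 3-SAT phase transition occurs at approximately 4.267 clauses per variable.
m = 4.267 * 114 = 486.438.
Rounded to nearest integer: 486.

486


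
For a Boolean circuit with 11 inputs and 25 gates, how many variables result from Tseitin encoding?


The Tseitin transformation introduces one auxiliary variable per gate.
Total variables = inputs + gates = 11 + 25 = 36.

36


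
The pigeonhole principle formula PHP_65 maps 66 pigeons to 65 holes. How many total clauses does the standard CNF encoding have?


The PHP encoding has two parts:
1) At-least-one-hole clauses: 66 (one per pigeon, each with 65 literals).
2) At-most-one-pigeon-per-hole clauses: 65 holes * C(66,2) = 65 * 2145 = 139425.
Total clauses = 66 + 139425 = 139491.

139491


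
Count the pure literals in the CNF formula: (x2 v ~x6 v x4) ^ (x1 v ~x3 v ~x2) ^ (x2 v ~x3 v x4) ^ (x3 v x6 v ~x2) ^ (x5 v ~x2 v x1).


A pure literal appears in only one polarity across all clauses.
Pure literals: x1 (positive only), x4 (positive only), x5 (positive only).
Count = 3.

3


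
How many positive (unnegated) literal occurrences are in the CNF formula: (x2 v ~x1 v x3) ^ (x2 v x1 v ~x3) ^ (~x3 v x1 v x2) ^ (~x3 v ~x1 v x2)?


Scan each clause for unnegated literals.
Clause 1: 2 positive; Clause 2: 2 positive; Clause 3: 2 positive; Clause 4: 1 positive.
Total positive literal occurrences = 7.

7


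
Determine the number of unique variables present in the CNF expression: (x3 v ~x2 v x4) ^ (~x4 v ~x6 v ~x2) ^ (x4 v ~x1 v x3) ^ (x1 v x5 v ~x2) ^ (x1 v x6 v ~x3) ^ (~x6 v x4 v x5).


Identify each distinct variable in the formula.
Variables found: x1, x2, x3, x4, x5, x6.
Total distinct variables = 6.

6


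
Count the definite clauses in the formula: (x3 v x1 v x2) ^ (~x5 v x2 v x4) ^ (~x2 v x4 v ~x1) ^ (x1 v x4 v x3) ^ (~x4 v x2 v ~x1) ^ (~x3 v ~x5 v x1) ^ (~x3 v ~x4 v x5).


A definite clause has exactly one positive literal.
Clause 1: 3 positive -> not definite
Clause 2: 2 positive -> not definite
Clause 3: 1 positive -> definite
Clause 4: 3 positive -> not definite
Clause 5: 1 positive -> definite
Clause 6: 1 positive -> definite
Clause 7: 1 positive -> definite
Definite clause count = 4.

4


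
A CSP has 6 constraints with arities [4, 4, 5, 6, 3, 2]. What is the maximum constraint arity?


The arities are: 4, 4, 5, 6, 3, 2.
Scan for the maximum value.
Maximum arity = 6.

6


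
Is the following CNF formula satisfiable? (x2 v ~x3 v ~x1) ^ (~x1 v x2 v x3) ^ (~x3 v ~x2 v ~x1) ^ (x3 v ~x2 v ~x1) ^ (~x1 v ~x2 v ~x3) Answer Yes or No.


Check all 8 possible truth assignments.
Number of satisfying assignments found: 4.
The formula is satisfiable.

Yes


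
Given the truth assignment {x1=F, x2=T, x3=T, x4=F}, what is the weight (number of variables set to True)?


The weight is the number of variables assigned True.
True variables: x2, x3.
Weight = 2.

2


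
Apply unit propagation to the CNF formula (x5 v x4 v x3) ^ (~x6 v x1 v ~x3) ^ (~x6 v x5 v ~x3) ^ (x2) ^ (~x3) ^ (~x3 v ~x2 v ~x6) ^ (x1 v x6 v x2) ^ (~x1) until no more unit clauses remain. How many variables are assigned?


Unit propagation repeatedly assigns the literal in any unit clause, then simplifies.
Assignments in order: x2 = T, x3 = F, x1 = F.
No further unit clauses remain.
Total variables assigned = 3.

3


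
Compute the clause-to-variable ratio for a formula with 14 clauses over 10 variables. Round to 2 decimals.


Clause-to-variable ratio = clauses / variables.
14 / 10 = 1.4.

1.4


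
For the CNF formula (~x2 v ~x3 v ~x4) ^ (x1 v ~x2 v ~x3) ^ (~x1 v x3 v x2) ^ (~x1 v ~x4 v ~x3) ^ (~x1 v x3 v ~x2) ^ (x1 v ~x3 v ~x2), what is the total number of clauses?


Each group enclosed in parentheses joined by ^ is one clause.
Counting the conjuncts: 6 clauses.

6


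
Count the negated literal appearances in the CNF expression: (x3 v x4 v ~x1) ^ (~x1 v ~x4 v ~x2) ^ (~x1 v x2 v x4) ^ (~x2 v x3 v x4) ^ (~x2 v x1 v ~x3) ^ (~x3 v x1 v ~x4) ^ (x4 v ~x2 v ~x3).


Scan each clause for negated literals.
Clause 1: 1 negative; Clause 2: 3 negative; Clause 3: 1 negative; Clause 4: 1 negative; Clause 5: 2 negative; Clause 6: 2 negative; Clause 7: 2 negative.
Total negative literal occurrences = 12.

12


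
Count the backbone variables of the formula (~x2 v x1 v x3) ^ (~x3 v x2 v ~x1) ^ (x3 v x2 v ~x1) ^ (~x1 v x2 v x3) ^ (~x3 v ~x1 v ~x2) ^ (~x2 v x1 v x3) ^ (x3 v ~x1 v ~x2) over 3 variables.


Find all satisfying assignments: 3 model(s).
Check which variables have the same value in every model.
Fixed variables: x1=F.
Backbone size = 1.

1


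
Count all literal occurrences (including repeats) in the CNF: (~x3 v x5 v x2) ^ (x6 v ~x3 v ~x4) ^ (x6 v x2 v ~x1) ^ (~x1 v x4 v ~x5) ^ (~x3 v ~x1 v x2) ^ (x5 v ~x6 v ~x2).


Clause lengths: 3, 3, 3, 3, 3, 3.
Sum = 3 + 3 + 3 + 3 + 3 + 3 = 18.

18


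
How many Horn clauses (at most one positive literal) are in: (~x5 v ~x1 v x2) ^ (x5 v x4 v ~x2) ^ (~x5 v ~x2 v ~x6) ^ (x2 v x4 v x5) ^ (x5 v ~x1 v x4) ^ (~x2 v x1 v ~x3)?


A Horn clause has at most one positive literal.
Clause 1: 1 positive lit(s) -> Horn
Clause 2: 2 positive lit(s) -> not Horn
Clause 3: 0 positive lit(s) -> Horn
Clause 4: 3 positive lit(s) -> not Horn
Clause 5: 2 positive lit(s) -> not Horn
Clause 6: 1 positive lit(s) -> Horn
Total Horn clauses = 3.

3


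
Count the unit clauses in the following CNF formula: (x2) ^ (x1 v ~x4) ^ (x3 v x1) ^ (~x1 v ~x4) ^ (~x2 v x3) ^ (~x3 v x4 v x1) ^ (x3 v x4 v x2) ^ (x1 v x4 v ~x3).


A unit clause contains exactly one literal.
Unit clauses found: (x2).
Count = 1.

1


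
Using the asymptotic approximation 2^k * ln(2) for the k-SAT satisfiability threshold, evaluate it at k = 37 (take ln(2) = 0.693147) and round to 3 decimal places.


Using the asymptotic formula: threshold ~ 2^k * ln(2).
2^37 = 137438953472.
137438953472 * 0.693147 = 95265398282.256.

95265398282.256


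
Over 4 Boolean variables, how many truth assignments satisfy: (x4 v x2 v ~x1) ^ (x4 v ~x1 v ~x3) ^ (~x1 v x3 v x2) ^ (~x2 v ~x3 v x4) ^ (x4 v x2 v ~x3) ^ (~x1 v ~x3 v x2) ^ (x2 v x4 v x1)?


Enumerate all 16 truth assignments over 4 variables.
Test each against every clause.
Satisfying assignments found: 8.

8


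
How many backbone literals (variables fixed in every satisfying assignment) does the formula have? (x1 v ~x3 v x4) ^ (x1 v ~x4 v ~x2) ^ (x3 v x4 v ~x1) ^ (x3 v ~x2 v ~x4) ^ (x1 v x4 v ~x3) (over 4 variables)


Find all satisfying assignments: 9 model(s).
Check which variables have the same value in every model.
No variable is fixed across all models.
Backbone size = 0.

0


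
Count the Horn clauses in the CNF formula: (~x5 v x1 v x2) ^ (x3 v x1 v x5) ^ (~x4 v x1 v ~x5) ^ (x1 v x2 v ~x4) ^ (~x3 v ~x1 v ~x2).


A Horn clause has at most one positive literal.
Clause 1: 2 positive lit(s) -> not Horn
Clause 2: 3 positive lit(s) -> not Horn
Clause 3: 1 positive lit(s) -> Horn
Clause 4: 2 positive lit(s) -> not Horn
Clause 5: 0 positive lit(s) -> Horn
Total Horn clauses = 2.

2


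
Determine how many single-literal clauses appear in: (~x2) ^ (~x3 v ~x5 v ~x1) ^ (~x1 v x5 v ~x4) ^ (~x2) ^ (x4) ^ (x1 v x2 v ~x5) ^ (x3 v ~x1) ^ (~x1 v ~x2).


A unit clause contains exactly one literal.
Unit clauses found: (~x2), (~x2), (x4).
Count = 3.

3


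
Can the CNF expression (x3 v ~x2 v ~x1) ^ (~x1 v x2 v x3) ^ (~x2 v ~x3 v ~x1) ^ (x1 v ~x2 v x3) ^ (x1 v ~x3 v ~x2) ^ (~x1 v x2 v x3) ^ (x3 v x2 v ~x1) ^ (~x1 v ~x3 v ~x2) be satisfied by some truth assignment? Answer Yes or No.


Check all 8 possible truth assignments.
Number of satisfying assignments found: 3.
The formula is satisfiable.

Yes


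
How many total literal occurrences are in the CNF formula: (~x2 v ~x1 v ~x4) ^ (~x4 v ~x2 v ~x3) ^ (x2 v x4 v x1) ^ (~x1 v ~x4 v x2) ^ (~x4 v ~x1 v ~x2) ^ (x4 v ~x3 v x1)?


Clause lengths: 3, 3, 3, 3, 3, 3.
Sum = 3 + 3 + 3 + 3 + 3 + 3 = 18.

18


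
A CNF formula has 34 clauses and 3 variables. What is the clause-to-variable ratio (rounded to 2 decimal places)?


Clause-to-variable ratio = clauses / variables.
34 / 3 = 11.33.

11.33


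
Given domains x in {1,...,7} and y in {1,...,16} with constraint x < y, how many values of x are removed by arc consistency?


For the constraint x < y, x needs a supporting value in y's domain.
x can be at most 15 (one less than y's maximum).
Valid x values from domain: 7 out of 7.
Pruned = 7 - 7 = 0.

0


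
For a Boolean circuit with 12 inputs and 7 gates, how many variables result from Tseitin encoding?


The Tseitin transformation introduces one auxiliary variable per gate.
Total variables = inputs + gates = 12 + 7 = 19.

19


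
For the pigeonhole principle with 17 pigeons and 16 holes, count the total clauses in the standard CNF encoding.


The PHP encoding has two parts:
1) At-least-one-hole clauses: 17 (one per pigeon, each with 16 literals).
2) At-most-one-pigeon-per-hole clauses: 16 holes * C(17,2) = 16 * 136 = 2176.
Total clauses = 17 + 2176 = 2193.

2193


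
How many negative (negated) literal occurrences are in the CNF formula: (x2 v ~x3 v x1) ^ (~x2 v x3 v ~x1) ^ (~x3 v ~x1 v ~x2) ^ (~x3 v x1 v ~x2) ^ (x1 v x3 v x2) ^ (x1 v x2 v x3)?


Scan each clause for negated literals.
Clause 1: 1 negative; Clause 2: 2 negative; Clause 3: 3 negative; Clause 4: 2 negative; Clause 5: 0 negative; Clause 6: 0 negative.
Total negative literal occurrences = 8.

8


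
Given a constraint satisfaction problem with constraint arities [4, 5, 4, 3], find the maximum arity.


The arities are: 4, 5, 4, 3.
Scan for the maximum value.
Maximum arity = 5.

5


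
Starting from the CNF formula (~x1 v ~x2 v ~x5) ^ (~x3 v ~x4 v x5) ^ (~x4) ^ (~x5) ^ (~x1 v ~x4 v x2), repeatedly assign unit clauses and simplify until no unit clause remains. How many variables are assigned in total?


Unit propagation repeatedly assigns the literal in any unit clause, then simplifies.
Assignments in order: x4 = F, x5 = F.
No further unit clauses remain.
Total variables assigned = 2.

2


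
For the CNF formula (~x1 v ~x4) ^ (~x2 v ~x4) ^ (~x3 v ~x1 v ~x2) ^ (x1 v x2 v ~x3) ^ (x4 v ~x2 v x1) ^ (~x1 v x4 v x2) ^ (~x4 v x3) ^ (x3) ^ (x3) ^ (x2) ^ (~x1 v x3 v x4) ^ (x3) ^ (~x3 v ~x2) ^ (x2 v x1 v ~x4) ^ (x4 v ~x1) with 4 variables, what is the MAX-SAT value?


Enumerate all 16 truth assignments.
For each, count how many of the 15 clauses are satisfied.
The formula is not fully satisfiable, so the maximum is below 15.
Maximum simultaneously satisfiable clauses = 13.

13


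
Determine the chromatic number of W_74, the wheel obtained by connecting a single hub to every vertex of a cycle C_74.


W_74 consists of the cycle C_74 together with a hub vertex adjacent to every cycle vertex.
The cycle C_74 needs 2 colors (even cycle -> 2).
The hub is adjacent to every cycle vertex, so it must receive a new color distinct from all of them.
Chromatic number = 2 + 1 = 3.

3


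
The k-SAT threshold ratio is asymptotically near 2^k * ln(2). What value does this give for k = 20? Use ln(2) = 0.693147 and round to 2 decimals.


Using the asymptotic formula: threshold ~ 2^k * ln(2).
2^20 = 1048576.
1048576 * 0.693147 = 726817.31.

726817.31


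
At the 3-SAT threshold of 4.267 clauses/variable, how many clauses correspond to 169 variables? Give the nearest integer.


The 3-SAT phase transition occurs at approximately 4.267 clauses per variable.
m = 4.267 * 169 = 721.123.
Rounded to nearest integer: 721.

721


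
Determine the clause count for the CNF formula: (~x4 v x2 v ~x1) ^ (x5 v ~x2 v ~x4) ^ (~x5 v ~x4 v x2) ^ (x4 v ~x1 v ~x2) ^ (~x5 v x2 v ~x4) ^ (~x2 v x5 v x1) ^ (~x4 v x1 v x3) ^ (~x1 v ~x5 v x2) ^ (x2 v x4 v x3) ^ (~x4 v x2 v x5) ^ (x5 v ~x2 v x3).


Each group enclosed in parentheses joined by ^ is one clause.
Counting the conjuncts: 11 clauses.

11


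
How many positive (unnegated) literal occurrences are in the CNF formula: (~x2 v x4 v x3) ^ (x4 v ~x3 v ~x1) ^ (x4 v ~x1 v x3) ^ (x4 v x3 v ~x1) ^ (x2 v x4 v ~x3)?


Scan each clause for unnegated literals.
Clause 1: 2 positive; Clause 2: 1 positive; Clause 3: 2 positive; Clause 4: 2 positive; Clause 5: 2 positive.
Total positive literal occurrences = 9.

9


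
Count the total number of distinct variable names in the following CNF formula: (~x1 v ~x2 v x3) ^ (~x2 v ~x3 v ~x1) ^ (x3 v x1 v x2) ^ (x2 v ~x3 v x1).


Identify each distinct variable in the formula.
Variables found: x1, x2, x3.
Total distinct variables = 3.

3


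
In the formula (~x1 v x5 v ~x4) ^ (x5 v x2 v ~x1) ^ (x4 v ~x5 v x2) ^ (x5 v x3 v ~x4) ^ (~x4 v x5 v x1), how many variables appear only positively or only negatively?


A pure literal appears in only one polarity across all clauses.
Pure literals: x2 (positive only), x3 (positive only).
Count = 2.

2


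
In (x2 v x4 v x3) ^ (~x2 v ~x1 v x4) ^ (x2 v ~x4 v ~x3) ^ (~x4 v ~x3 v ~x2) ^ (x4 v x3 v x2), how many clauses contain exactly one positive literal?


A definite clause has exactly one positive literal.
Clause 1: 3 positive -> not definite
Clause 2: 1 positive -> definite
Clause 3: 1 positive -> definite
Clause 4: 0 positive -> not definite
Clause 5: 3 positive -> not definite
Definite clause count = 2.

2


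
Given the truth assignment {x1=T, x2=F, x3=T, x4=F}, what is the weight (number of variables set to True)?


The weight is the number of variables assigned True.
True variables: x1, x3.
Weight = 2.

2


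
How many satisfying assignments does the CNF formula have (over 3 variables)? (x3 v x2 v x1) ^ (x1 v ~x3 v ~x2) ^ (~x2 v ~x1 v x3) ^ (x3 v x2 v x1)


Enumerate all 8 truth assignments over 3 variables.
Test each against every clause.
Satisfying assignments found: 5.

5


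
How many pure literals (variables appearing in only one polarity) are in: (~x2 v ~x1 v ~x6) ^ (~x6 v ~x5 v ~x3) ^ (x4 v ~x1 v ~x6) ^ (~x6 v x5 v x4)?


A pure literal appears in only one polarity across all clauses.
Pure literals: x1 (negative only), x2 (negative only), x3 (negative only), x4 (positive only), x6 (negative only).
Count = 5.

5


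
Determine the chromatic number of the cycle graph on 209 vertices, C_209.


An odd cycle cannot be 2-colored: alternating two colors around the cycle returns to the start with a conflict.
Since 209 is odd, three colors are required (and three suffice).
Chromatic number = 3.

3


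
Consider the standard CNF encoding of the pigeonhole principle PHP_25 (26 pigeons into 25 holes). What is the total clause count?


The PHP encoding has two parts:
1) At-least-one-hole clauses: 26 (one per pigeon, each with 25 literals).
2) At-most-one-pigeon-per-hole clauses: 25 holes * C(26,2) = 25 * 325 = 8125.
Total clauses = 26 + 8125 = 8151.

8151


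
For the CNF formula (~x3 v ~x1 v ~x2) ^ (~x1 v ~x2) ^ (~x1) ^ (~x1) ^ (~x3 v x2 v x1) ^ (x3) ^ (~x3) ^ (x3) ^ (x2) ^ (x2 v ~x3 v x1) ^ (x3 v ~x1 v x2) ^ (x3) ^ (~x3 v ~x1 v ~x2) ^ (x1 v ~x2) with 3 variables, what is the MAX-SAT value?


Enumerate all 8 truth assignments.
For each, count how many of the 14 clauses are satisfied.
The formula is not fully satisfiable, so the maximum is below 14.
Maximum simultaneously satisfiable clauses = 12.

12


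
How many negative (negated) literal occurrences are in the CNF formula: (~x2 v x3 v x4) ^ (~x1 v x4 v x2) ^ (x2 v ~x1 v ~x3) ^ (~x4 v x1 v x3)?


Scan each clause for negated literals.
Clause 1: 1 negative; Clause 2: 1 negative; Clause 3: 2 negative; Clause 4: 1 negative.
Total negative literal occurrences = 5.

5


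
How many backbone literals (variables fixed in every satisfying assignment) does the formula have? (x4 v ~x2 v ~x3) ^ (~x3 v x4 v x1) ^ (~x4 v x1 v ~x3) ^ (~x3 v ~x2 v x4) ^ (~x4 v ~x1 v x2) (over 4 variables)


Find all satisfying assignments: 9 model(s).
Check which variables have the same value in every model.
No variable is fixed across all models.
Backbone size = 0.

0


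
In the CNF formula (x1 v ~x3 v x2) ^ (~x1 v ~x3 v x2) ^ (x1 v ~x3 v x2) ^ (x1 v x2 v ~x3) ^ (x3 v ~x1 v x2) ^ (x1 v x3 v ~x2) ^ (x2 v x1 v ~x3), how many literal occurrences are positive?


Scan each clause for unnegated literals.
Clause 1: 2 positive; Clause 2: 1 positive; Clause 3: 2 positive; Clause 4: 2 positive; Clause 5: 2 positive; Clause 6: 2 positive; Clause 7: 2 positive.
Total positive literal occurrences = 13.

13


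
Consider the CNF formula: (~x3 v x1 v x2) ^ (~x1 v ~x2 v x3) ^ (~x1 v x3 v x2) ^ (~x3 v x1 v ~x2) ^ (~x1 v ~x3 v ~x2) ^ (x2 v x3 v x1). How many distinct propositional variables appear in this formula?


Identify each distinct variable in the formula.
Variables found: x1, x2, x3.
Total distinct variables = 3.

3


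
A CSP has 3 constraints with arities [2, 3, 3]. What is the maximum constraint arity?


The arities are: 2, 3, 3.
Scan for the maximum value.
Maximum arity = 3.

3


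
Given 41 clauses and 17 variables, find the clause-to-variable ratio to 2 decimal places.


Clause-to-variable ratio = clauses / variables.
41 / 17 = 2.41.

2.41


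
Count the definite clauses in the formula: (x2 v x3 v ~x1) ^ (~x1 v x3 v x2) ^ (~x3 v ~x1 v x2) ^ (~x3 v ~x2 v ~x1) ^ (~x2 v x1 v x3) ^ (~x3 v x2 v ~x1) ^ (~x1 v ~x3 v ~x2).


A definite clause has exactly one positive literal.
Clause 1: 2 positive -> not definite
Clause 2: 2 positive -> not definite
Clause 3: 1 positive -> definite
Clause 4: 0 positive -> not definite
Clause 5: 2 positive -> not definite
Clause 6: 1 positive -> definite
Clause 7: 0 positive -> not definite
Definite clause count = 2.

2
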